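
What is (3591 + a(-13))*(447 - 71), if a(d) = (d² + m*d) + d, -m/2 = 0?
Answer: 1408872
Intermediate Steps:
m = 0 (m = -2*0 = 0)
a(d) = d + d² (a(d) = (d² + 0*d) + d = (d² + 0) + d = d² + d = d + d²)
(3591 + a(-13))*(447 - 71) = (3591 - 13*(1 - 13))*(447 - 71) = (3591 - 13*(-12))*376 = (3591 + 156)*376 = 3747*376 = 1408872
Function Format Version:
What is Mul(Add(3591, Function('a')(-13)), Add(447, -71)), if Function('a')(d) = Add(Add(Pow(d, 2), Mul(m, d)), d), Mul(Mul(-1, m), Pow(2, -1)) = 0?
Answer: 1408872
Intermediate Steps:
m = 0 (m = Mul(-2, 0) = 0)
Function('a')(d) = Add(d, Pow(d, 2)) (Function('a')(d) = Add(Add(Pow(d, 2), Mul(0, d)), d) = Add(Add(Pow(d, 2), 0), d) = Add(Pow(d, 2), d) = Add(d, Pow(d, 2)))
Mul(Add(3591, Function('a')(-13)), Add(447, -71)) = Mul(Add(3591, Mul(-13, Add(1, -13))), Add(447, -71)) = Mul(Add(3591, Mul(-13, -12)), 376) = Mul(Add(3591, 156), 376) = Mul(3747, 376) = 1408872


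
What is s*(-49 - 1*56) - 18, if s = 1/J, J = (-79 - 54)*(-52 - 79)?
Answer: -44817/2489 ≈ -18.006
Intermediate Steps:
J = 17423 (J = -133*(-131) = 17423)
s = 1/17423 ≈ 5.7395e-5
s*(-49 - 1*56) - 18 = (-49 - 1*56)/17423 - 18 = (-49 - 56)/17423 - 18 = (1/17423)*(-105) - 18 = -15/2489 - 18 = -44817/2489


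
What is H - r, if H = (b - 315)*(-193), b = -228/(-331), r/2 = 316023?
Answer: -189128085/331 ≈ -5.7138e+5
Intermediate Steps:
r = 632046 (r = 2*316023 = 632046)
b = 228/331 (b = -228*(-1/331) = 228/331 ≈ 0.68882)
H = 20079141/331 (H = (228/331 - 315)*(-193) = -104037/331*(-193) = 20079141/331 ≈ 60662.)
H - r = 20079141/331 - 1*632046 = 20079141/331 - 632046 = -189128085/331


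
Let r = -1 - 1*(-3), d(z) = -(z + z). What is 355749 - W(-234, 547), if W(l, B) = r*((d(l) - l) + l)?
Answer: 354813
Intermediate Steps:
d(z) = -2*z
r = 2 (r = -1 + 3 = 2)
W(l, B) = -4*l (W(l, B) = 2*((-2*l - l) + l) = 2*(-3*l + l) = 2*(-2*l) = -4*l)
355749 - W(-234, 547) = 355749 - (-4)*(-234) = 355749 - 1*936 = 355749 - 936 = 354813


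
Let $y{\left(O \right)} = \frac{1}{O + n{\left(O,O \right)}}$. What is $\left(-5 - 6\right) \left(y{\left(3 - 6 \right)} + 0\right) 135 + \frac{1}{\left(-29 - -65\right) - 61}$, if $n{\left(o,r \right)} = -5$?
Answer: $\frac{37117}{200} \approx 185.58$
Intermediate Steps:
$y{\left(O \right)} = \frac{1}{-5 + O}$ ($y{\left(O \right)} = \frac{1}{O - 5} = \frac{1}{-5 + O}$)
$\left(-5 - 6\right) \left(y{\left(3 - 6 \right)} + 0\right) 135 + \frac{1}{\left(-29 - -65\right) - 61} = \left(-5 - 6\right) \left(\frac{1}{-5 + \left(3 - 6\right)} + 0\right) 135 + \frac{1}{\left(-29 - -65\right) - 61} = \left(-5 - 6\right) \left(\frac{1}{-5 + \left(3 - 6\right)} + 0\right) 135 + \frac{1}{\left(-29 + 65\right) - 61} = - 11 \left(\frac{1}{-5 - 3} + 0\right) 135 + \frac{1}{36 - 61} = - 11 \left(\frac{1}{-8} + 0\right) 135 + \frac{1}{-25} = - 11 \left(- \frac{1}{8} + 0\right) 135 - \frac{1}{25} = \left(-11\right) \left(- \frac{1}{8}\right) 135 - \frac{1}{25} = \frac{11}{8} \cdot 135 - \frac{1}{25} = \frac{1485}{8} - \frac{1}{25} = \frac{37117}{200}$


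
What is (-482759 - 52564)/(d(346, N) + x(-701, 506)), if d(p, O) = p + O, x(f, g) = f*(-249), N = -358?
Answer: -178441/58179 ≈ -3.0671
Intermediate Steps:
x(f, g) = -249*f
d(p, O) = O + p
(-482759 - 52564)/(d(346, N) + x(-701, 506)) = (-482759 - 52564)/((-358 + 346) - 249*(-701)) = -535323/(-12 + 174549) = -535323/174537 = -535323*1/174537 = -178441/58179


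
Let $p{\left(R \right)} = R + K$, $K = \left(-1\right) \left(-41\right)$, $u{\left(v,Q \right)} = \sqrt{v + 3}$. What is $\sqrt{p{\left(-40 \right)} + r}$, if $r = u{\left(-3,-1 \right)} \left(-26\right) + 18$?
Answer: $\sqrt{19} \approx 4.3589$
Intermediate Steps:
$u{\left(v,Q \right)} = \sqrt{3 + v}$
$r = 18$ ($r = \sqrt{3 - 3} \left(-26\right) + 18 = \sqrt{0} \left(-26\right) + 18 = 0 \left(-26\right) + 18 = 0 + 18 = 18$)
$K = 41$
$p{\left(R \right)} = 41 + R$ ($p{\left(R \right)} = R + 41 = 41 + R$)
$\sqrt{p{\left(-40 \right)} + r} = \sqrt{\left(41 - 40\right) + 18} = \sqrt{1 + 18} = \sqrt{19}$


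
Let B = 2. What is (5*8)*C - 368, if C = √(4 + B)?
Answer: -368 + 40*√6 ≈ -270.02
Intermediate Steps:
C = √6 (C = √(4 + 2) = √6 ≈ 2.4495)
(5*8)*C - 368 = (5*8)*√6 - 368 = 40*√6 - 368 = -368 + 40*√6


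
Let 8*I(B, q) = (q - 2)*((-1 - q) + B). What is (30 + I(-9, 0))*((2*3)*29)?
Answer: 5655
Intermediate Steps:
I(B, q) = (-2 + q)*(-1 + B - q)/8 (I(B, q) = ((q - 2)*((-1 - q) + B))/8 = ((-2 + q)*(-1 + B - q))/8 = (-2 + q)*(-1 + B - q)/8)
(30 + I(-9, 0))*((2*3)*29) = (30 + (¼ - ¼*(-9) - ⅛*0² + (⅛)*0 + (⅛)*(-9)*0))*((2*3)*29) = (30 + (¼ + 9/4 - ⅛*0 + 0 + 0))*(6*29) = (30 + (¼ + 9/4 + 0 + 0 + 0))*174 = (30 + 5/2)*174 = (65/2)*174 = 5655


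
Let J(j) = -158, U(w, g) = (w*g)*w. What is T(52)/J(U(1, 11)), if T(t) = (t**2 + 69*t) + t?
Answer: -3172/79 ≈ -40.152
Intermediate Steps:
T(t) = t**2 + 70*t
U(w, g) = g*w**2 (U(w, g) = (g*w)*w = g*w**2)
T(52)/J(U(1, 11)) = (52*(70 + 52))/(-158) = (52*122)*(-1/158) = 6344*(-1/158) = -3172/79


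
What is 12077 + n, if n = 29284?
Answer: 41361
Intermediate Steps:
12077 + n = 12077 + 29284 = 41361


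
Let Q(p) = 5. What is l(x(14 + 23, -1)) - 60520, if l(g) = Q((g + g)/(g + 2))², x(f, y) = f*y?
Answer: -60495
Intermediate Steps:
l(g) = 25 (l(g) = 5² = 25)
l(x(14 + 23, -1)) - 60520 = 25 - 60520 = -60495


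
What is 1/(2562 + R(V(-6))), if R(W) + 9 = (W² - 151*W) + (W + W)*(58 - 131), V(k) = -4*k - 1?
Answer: -1/3749 ≈ -0.00026674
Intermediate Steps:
V(k) = -1 - 4*k
R(W) = -9 + W² - 297*W (R(W) = -9 + ((W² - 151*W) + (W + W)*(58 - 131)) = -9 + ((W² - 151*W) + (2*W)*(-73)) = -9 + ((W² - 151*W) - 146*W) = -9 + (W² - 297*W) = -9 + W² - 297*W)
1/(2562 + R(V(-6))) = 1/(2562 + (-9 + (-1 - 4*(-6))² - 297*(-1 - 4*(-6)))) = 1/(2562 + (-9 + (-1 + 24)² - 297*(-1 + 24))) = 1/(2562 + (-9 + 23² - 297*23)) = 1/(2562 + (-9 + 529 - 6831)) = 1/(2562 - 6311) = 1/(-3749) = -1/3749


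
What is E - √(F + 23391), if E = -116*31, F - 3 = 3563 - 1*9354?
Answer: -3596 - √17603 ≈ -3728.7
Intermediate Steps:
F = -5788 (F = 3 + (3563 - 1*9354) = 3 + (3563 - 9354) = 3 - 5791 = -5788)
E = -3596
E - √(F + 23391) = -3596 - √(-5788 + 23391) = -3596 - √17603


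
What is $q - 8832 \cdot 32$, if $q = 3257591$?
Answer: $2974967$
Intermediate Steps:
$q - 8832 \cdot 32 = 3257591 - 8832 \cdot 32 = 3257591 - 282624 = 2974967$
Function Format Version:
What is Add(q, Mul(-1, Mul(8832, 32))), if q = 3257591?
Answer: 2974967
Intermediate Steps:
Add(q, Mul(-1, Mul(8832, 32))) = Add(3257591, Mul(-1, Mul(8832, 32))) = Add(3257591, Mul(-1, 282624)) = Add(3257591, -282624) = 2974967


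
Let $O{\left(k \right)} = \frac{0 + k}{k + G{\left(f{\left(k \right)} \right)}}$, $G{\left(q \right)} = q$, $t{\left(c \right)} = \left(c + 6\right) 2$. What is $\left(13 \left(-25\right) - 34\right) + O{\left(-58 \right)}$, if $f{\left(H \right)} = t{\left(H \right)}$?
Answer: $- \frac{29050}{81} \approx -358.64$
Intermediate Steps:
$t{\left(c \right)} = 12 + 2 c$ ($t{\left(c \right)} = \left(6 + c\right) 2 = 12 + 2 c$)
$f{\left(H \right)} = 12 + 2 H$
$O{\left(k \right)} = \frac{k}{12 + 3 k}$ ($O{\left(k \right)} = \frac{0 + k}{k + \left(12 + 2 k\right)} = \frac{k}{12 + 3 k}$)
$\left(13 \left(-25\right) - 34\right) + O{\left(-58 \right)} = \left(13 \left(-25\right) - 34\right) + \frac{1}{3} \left(-58\right) \frac{1}{4 - 58} = \left(-325 - 34\right) + \frac{1}{3} \left(-58\right) \frac{1}{-54} = -359 + \frac{1}{3} \left(-58\right) \left(- \frac{1}{54}\right) = -359 + \frac{29}{81} = - \frac{29050}{81}$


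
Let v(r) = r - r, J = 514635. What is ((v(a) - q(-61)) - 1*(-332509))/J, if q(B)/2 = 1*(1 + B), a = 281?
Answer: 30239/46785 ≈ 0.64634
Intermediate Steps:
q(B) = 2 + 2*B (q(B) = 2*(1*(1 + B)) = 2*(1 + B) = 2 + 2*B)
v(r) = 0
((v(a) - q(-61)) - 1*(-332509))/J = ((0 - (2 + 2*(-61))) - 1*(-332509))/514635 = ((0 - (2 - 122)) + 332509)*(1/514635) = ((0 - 1*(-120)) + 332509)*(1/514635) = ((0 + 120) + 332509)*(1/514635) = (120 + 332509)*(1/514635) = 332629*(1/514635) = 30239/46785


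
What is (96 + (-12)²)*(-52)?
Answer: -12480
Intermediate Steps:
(96 + (-12)²)*(-52) = (96 + 144)*(-52) = 240*(-52) = -12480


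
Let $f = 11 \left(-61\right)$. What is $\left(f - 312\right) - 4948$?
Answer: $-5931$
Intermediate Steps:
$f = -671$
$\left(f - 312\right) - 4948 = \left(-671 - 312\right) - 4948 = -983 - 4948 = -5931$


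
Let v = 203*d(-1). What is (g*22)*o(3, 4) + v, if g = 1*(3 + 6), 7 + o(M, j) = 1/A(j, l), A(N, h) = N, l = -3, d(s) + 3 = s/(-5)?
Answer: -19049/10 ≈ -1904.9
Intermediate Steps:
d(s) = -3 - s/5 (d(s) = -3 + s/(-5) = -3 + s*(-⅕) = -3 - s/5)
v = -2842/5 (v = 203*(-3 - ⅕*(-1)) = 203*(-3 + ⅕) = 203*(-14/5) = -2842/5 ≈ -568.40)
o(M, j) = -7 + 1/j
g = 9 (g = 1*9 = 9)
(g*22)*o(3, 4) + v = (9*22)*(-7 + 1/4) - 2842/5 = 198*(-7 + ¼) - 2842/5 = 198*(-27/4) - 2842/5 = -2673/2 - 2842/5 = -19049/10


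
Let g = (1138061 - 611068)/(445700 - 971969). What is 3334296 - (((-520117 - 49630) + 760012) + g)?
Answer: 1654606577332/526269 ≈ 3.1440e+6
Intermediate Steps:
g = -526993/526269 (g = 526993/(-526269) = 526993*(-1/526269) = -526993/526269 ≈ -1.0014)
3334296 - (((-520117 - 49630) + 760012) + g) = 3334296 - (((-520117 - 49630) + 760012) - 526993/526269) = 3334296 - ((-569747 + 760012) - 526993/526269) = 3334296 - (190265 - 526993/526269) = 3334296 - 1*100130044292/526269 = 3334296 - 100130044292/526269 = 1654606577332/526269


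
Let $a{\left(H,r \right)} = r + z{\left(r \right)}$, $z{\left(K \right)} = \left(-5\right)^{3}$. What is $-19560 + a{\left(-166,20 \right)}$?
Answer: $-19665$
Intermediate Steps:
$z{\left(K \right)} = -125$
$a{\left(H,r \right)} = -125 + r$ ($a{\left(H,r \right)} = r - 125 = -125 + r$)
$-19560 + a{\left(-166,20 \right)} = -19560 + \left(-125 + 20\right) = -19560 - 105 = -19665$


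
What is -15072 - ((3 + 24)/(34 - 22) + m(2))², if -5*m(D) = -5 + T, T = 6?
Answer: -6030481/400 ≈ -15076.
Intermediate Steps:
m(D) = -⅕ (m(D) = -(-5 + 6)/5 = -⅕*1 = -⅕)
-15072 - ((3 + 24)/(34 - 22) + m(2))² = -15072 - ((3 + 24)/(34 - 22) - ⅕)² = -15072 - (27/12 - ⅕)² = -15072 - (27*(1/12) - ⅕)² = -15072 - (9/4 - ⅕)² = -15072 - (41/20)² = -15072 - 1*1681/400 = -15072 - 1681/400 = -6030481/400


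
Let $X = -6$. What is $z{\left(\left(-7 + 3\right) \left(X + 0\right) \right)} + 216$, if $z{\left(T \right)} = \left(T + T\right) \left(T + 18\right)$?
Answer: $2232$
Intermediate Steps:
$z{\left(T \right)} = 2 T \left(18 + T\right)$
$z{\left(\left(-7 + 3\right) \left(X + 0\right) \right)} + 216 = 2 \left(-7 + 3\right) \left(-6 + 0\right) \left(18 + \left(-7 + 3\right) \left(-6 + 0\right)\right) + 216 = 2 \left(\left(-4\right) \left(-6\right)\right) \left(18 - -24\right) + 216 = 2 \cdot 24 \left(18 + 24\right) + 216 = 2 \cdot 24 \cdot 42 + 216 = 2016 + 216 = 2232$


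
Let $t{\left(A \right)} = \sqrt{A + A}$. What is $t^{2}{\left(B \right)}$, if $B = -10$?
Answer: $-20$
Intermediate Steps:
$t{\left(A \right)} = \sqrt{2} \sqrt{A}$ ($t{\left(A \right)} = \sqrt{2 A} = \sqrt{2} \sqrt{A}$)
$t^{2}{\left(B \right)} = \left(\sqrt{2} \sqrt{-10}\right)^{2} = \left(\sqrt{2} i \sqrt{10}\right)^{2} = \left(2 i \sqrt{5}\right)^{2} = -20$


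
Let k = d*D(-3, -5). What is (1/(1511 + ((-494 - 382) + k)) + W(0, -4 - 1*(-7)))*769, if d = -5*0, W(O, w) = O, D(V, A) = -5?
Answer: 769/635 ≈ 1.2110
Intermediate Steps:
d = 0
k = 0 (k = 0*(-5) = 0)
(1/(1511 + ((-494 - 382) + k)) + W(0, -4 - 1*(-7)))*769 = (1/(1511 + ((-494 - 382) + 0)) + 0)*769 = (1/(1511 + (-876 + 0)) + 0)*769 = (1/(1511 - 876) + 0)*769 = (1/635 + 0)*769 = (1/635)*769 = 769/635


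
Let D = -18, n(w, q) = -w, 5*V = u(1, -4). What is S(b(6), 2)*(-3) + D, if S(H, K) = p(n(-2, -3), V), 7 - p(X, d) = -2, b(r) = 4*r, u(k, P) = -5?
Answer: -45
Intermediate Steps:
V = -1 (V = (1/5)*(-5) = -1)
p(X, d) = 9 (p(X, d) = 7 - 1*(-2) = 7 + 2 = 9)
S(H, K) = 9
S(b(6), 2)*(-3) + D = 9*(-3) - 18 = -27 - 18 = -45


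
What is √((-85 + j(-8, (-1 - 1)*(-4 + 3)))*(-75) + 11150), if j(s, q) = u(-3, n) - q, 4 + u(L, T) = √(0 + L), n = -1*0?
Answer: 5*√(719 - 3*I*√3) ≈ 134.07 - 0.48446*I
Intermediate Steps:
n = 0
u(L, T) = -4 + √L (u(L, T) = -4 + √(0 + L) = -4 + √L)
j(s, q) = -4 - q + I*√3 (j(s, q) = (-4 + √(-3)) - q = (-4 + I*√3) - q = -4 - q + I*√3)
√((-85 + j(-8, (-1 - 1)*(-4 + 3)))*(-75) + 11150) = √((-85 + (-4 - (-1 - 1)*(-4 + 3) + I*√3))*(-75) + 11150) = √((-85 + (-4 - (-2)*(-1) + I*√3))*(-75) + 11150) = √((-85 + (-4 - 1*2 + I*√3))*(-75) + 11150) = √((-85 + (-4 - 2 + I*√3))*(-75) + 11150) = √((-85 + (-6 + I*√3))*(-75) + 11150) = √((-91 + I*√3)*(-75) + 11150) = √((6825 - 75*I*√3) + 11150) = √(17975 - 75*I*√3)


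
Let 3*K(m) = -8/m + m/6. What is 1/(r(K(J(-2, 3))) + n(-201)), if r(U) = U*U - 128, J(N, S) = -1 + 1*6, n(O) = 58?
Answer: -8100/566471 ≈ -0.014299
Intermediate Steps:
J(N, S) = 5 (J(N, S) = -1 + 6 = 5)
K(m) = -8/(3*m) + m/18 (K(m) = (-8/m + m/6)/3 = -8/(3*m) + m/18)
r(U) = -128 + U**2 (r(U) = U**2 - 128 = -128 + U**2)
1/(r(K(J(-2, 3))) + n(-201)) = 1/((-128 + ((1/18)*(-48 + 5**2)/5)**2) + 58) = 1/((-128 + ((1/18)*(1/5)*(-48 + 25))**2) + 58) = 1/((-128 + ((1/18)*(1/5)*(-23))**2) + 58) = 1/((-128 + (-23/90)**2) + 58) = 1/((-128 + 529/8100) + 58) = 1/(-1036271/8100 + 58) = 1/(-566471/8100) = -8100/566471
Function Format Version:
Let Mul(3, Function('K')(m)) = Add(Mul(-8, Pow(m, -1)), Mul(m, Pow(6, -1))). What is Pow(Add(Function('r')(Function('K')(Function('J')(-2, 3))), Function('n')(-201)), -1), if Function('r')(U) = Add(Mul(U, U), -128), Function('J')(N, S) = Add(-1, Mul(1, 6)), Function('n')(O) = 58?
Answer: Rational(-8100, 566471) ≈ -0.014299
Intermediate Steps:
Function('J')(N, S) = 5 (Function('J')(N, S) = Add(-1, 6) = 5)
Function('K')(m) = Add(Mul(Rational(-8, 3), Pow(m, -1)), Mul(Rational(1, 18), m)) (Function('K')(m) = Mul(Rational(1, 3), Add(Mul(-8, Pow(m, -1)), Mul(m, Pow(6, -1)))) = Mul(Rational(1, 3), Add(Mul(-8, Pow(m, -1)), Mul(m, Rational(1, 6)))) = Mul(Rational(1, 3), Add(Mul(-8, Pow(m, -1)), Mul(Rational(1, 6), m))) = Add(Mul(Rational(-8, 3), Pow(m, -1)), Mul(Rational(1, 18), m)))
Function('r')(U) = Add(-128, Pow(U, 2)) (Function('r')(U) = Add(Pow(U, 2), -128) = Add(-128, Pow(U, 2)))
Pow(Add(Function('r')(Function('K')(Function('J')(-2, 3))), Function('n')(-201)), -1) = Pow(Add(Add(-128, Pow(Mul(Rational(1, 18), Pow(5, -1), Add(-48, Pow(5, 2))), 2)), 58), -1) = Pow(Add(Add(-128, Pow(Mul(Rational(1, 18), Rational(1, 5), Add(-48, 25)), 2)), 58), -1) = Pow(Add(Add(-128, Pow(Mul(Rational(1, 18), Rational(1, 5), -23), 2)), 58), -1) = Pow(Add(Add(-128, Pow(Rational(-23, 90), 2)), 58), -1) = Pow(Add(Add(-128, Rational(529, 8100)), 58), -1) = Pow(Add(Rational(-1036271, 8100), 58), -1) = Pow(Rational(-566471, 8100), -1) = Rational(-8100, 566471)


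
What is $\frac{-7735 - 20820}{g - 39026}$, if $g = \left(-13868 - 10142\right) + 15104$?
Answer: $\frac{28555}{47932} \approx 0.59574$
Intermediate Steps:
$g = -8906$ ($g = -24010 + 15104 = -8906$)
$\frac{-7735 - 20820}{g - 39026} = \frac{-7735 - 20820}{-8906 - 39026} = - \frac{28555}{-47932} = \left(-28555\right) \left(- \frac{1}{47932}\right) = \frac{28555}{47932}$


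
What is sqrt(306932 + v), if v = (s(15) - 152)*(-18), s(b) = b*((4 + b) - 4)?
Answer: sqrt(305618) ≈ 552.83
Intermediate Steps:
s(b) = b**2 (s(b) = b*b = b**2)
v = -1314 (v = (15**2 - 152)*(-18) = (225 - 152)*(-18) = 73*(-18) = -1314)
sqrt(306932 + v) = sqrt(306932 - 1314) = sqrt(305618)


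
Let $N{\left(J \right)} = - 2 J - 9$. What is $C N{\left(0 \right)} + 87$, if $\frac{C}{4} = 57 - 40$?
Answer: $-525$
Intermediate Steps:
$N{\left(J \right)} = -9 - 2 J$
$C = 68$ ($C = 4 \left(57 - 40\right) = 4 \cdot 17 = 68$)
$C N{\left(0 \right)} + 87 = 68 \left(-9 - 0\right) + 87 = 68 \left(-9 + 0\right) + 87 = 68 \left(-9\right) + 87 = -612 + 87 = -525$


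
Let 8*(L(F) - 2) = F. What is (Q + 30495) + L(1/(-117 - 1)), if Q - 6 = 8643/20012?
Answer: 144062579241/4722832 ≈ 30503.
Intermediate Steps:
Q = 128715/20012 (Q = 6 + 8643/20012 = 128715/20012 ≈ 6.4319)
L(F) = 2 + F/8
(Q + 30495) + L(1/(-117 - 1)) = (128715/20012 + 30495) + (2 + 1/(8*(-117 - 1))) = 610394655/20012 + (2 + (⅛)/(-118)) = 610394655/20012 + (2 + (⅛)*(-1/118)) = 610394655/20012 + (2 - 1/944) = 610394655/20012 + 1887/944 = 144062579241/4722832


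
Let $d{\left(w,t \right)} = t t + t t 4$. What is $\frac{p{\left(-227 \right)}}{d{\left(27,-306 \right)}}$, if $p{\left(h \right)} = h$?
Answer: $- \frac{227}{468180} \approx -0.00048486$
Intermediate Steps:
$d{\left(w,t \right)} = 5 t^{2}$ ($d{\left(w,t \right)} = t^{2} + t^{2} \cdot 4 = t^{2} + 4 t^{2} = 5 t^{2}$)
$\frac{p{\left(-227 \right)}}{d{\left(27,-306 \right)}} = - \frac{227}{5 \left(-306\right)^{2}} = - \frac{227}{5 \cdot 93636} = - \frac{227}{468180}$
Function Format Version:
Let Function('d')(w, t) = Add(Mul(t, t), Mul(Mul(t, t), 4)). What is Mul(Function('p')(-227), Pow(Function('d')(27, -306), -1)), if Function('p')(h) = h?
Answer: Rational(-227, 468180) ≈ -0.00048486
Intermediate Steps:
Function('d')(w, t) = Mul(5, Pow(t, 2)) (Function('d')(w, t) = Add(Pow(t, 2), Mul(Pow(t, 2), 4)) = Add(Pow(t, 2), Mul(4, Pow(t, 2))) = Mul(5, Pow(t, 2)))
Mul(Function('p')(-227), Pow(Function('d')(27, -306), -1)) = Mul(-227, Pow(Mul(5, Pow(-306, 2)), -1)) = Mul(-227, Pow(Mul(5, 93636), -1)) = Mul(-227, Pow(468180, -1)) = Mul(-227, Rational(1, 468180)) = Rational(-227, 468180)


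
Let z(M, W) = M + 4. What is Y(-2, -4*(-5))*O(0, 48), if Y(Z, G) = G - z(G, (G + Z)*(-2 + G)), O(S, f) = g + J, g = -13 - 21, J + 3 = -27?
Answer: 256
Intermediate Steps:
J = -30 (J = -3 - 27 = -30)
g = -34
z(M, W) = 4 + M
O(S, f) = -64 (O(S, f) = -34 - 30 = -64)
Y(Z, G) = -4 (Y(Z, G) = G - (4 + G) = G + (-4 - G) = -4)
Y(-2, -4*(-5))*O(0, 48) = -4*(-64) = 256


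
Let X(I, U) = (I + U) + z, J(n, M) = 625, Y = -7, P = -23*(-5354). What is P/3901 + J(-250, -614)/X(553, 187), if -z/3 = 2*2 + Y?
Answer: 94671483/2921849 ≈ 32.401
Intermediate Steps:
P = 123142
z = 9 (z = -3*(2*2 - 7) = -3*(4 - 7) = -3*(-3) = 9)
X(I, U) = 9 + I + U (X(I, U) = (I + U) + 9 = 9 + I + U)
P/3901 + J(-250, -614)/X(553, 187) = 123142/3901 + 625/(9 + 553 + 187) = 123142*(1/3901) + 625/749 = 123142/3901 + 625*(1/749) = 123142/3901 + 625/749 = 94671483/2921849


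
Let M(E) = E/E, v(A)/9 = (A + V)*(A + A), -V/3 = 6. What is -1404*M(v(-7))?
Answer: -1404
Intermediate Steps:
V = -18 (V = -3*6 = -18)
v(A) = 18*A*(-18 + A) (v(A) = 9*((A - 18)*(A + A)) = 9*((-18 + A)*(2*A)) = 9*(2*A*(-18 + A)) = 18*A*(-18 + A))
M(E) = 1
-1404*M(v(-7)) = -1404*1 = -1404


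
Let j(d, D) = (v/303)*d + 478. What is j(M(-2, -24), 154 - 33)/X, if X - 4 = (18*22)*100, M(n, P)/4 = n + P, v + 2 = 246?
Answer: 59729/6000006 ≈ 0.0099548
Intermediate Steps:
v = 244 (v = -2 + 246 = 244)
M(n, P) = 4*P + 4*n (M(n, P) = 4*(n + P) = 4*(P + n) = 4*P + 4*n)
X = 39604 (X = 4 + (18*22)*100 = 4 + 396*100 = 4 + 39600 = 39604)
j(d, D) = 478 + 244*d/303 (j(d, D) = (244/303)*d + 478 = (244*(1/303))*d + 478 = 244*d/303 + 478 = 478 + 244*d/303)
j(M(-2, -24), 154 - 33)/X = (478 + 244*(4*(-24) + 4*(-2))/303)/39604 = (478 + 244*(-96 - 8)/303)*(1/39604) = (478 + (244/303)*(-104))*(1/39604) = (478 - 25376/303)*(1/39604) = (119458/303)*(1/39604) = 59729/6000006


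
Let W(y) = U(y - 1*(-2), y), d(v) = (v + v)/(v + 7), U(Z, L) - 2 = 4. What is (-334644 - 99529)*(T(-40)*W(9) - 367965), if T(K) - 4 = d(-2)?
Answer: 798760659117/5 ≈ 1.5975e+11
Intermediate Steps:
U(Z, L) = 6 (U(Z, L) = 2 + 4 = 6)
d(v) = 2*v/(7 + v) (d(v) = (2*v)/(7 + v) = 2*v/(7 + v))
W(y) = 6
T(K) = 16/5 (T(K) = 4 + 2*(-2)/(7 - 2) = 4 + 2*(-2)/5 = 4 + 2*(-2)*(⅕) = 4 - ⅘ = 16/5)
(-334644 - 99529)*(T(-40)*W(9) - 367965) = (-334644 - 99529)*((16/5)*6 - 367965) = -434173*(96/5 - 367965) = -434173*(-1839729/5) = 798760659117/5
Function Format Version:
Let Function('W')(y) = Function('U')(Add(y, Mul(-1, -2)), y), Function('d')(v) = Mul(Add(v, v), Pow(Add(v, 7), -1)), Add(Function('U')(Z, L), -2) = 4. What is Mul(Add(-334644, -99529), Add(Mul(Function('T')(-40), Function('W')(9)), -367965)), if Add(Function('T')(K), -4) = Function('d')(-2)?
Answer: Rational(798760659117, 5) ≈ 1.5975e+11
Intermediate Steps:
Function('U')(Z, L) = 6 (Function('U')(Z, L) = Add(2, 4) = 6)
Function('d')(v) = Mul(2, v, Pow(Add(7, v), -1)) (Function('d')(v) = Mul(Mul(2, v), Pow(Add(7, v), -1)) = Mul(2, v, Pow(Add(7, v), -1)))
Function('W')(y) = 6
Function('T')(K) = Rational(16, 5) (Function('T')(K) = Add(4, Mul(2, -2, Pow(Add(7, -2), -1))) = Add(4, Mul(2, -2, Pow(5, -1))) = Add(4, Mul(2, -2, Rational(1, 5))) = Add(4, Rational(-4, 5)) = Rational(16, 5))
Mul(Add(-334644, -99529), Add(Mul(Function('T')(-40), Function('W')(9)), -367965)) = Mul(Add(-334644, -99529), Add(Mul(Rational(16, 5), 6), -367965)) = Mul(-434173, Add(Rational(96, 5), -367965)) = Mul(-434173, Rational(-1839729, 5)) = Rational(798760659117, 5)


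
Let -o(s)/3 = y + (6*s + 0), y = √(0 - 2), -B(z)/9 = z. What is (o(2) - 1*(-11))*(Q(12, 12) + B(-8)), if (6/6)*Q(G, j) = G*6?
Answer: -3600 - 432*I*√2 ≈ -3600.0 - 610.94*I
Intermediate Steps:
B(z) = -9*z
y = I*√2 (y = √(-2) = I*√2 ≈ 1.4142*I)
o(s) = -18*s - 3*I*√2 (o(s) = -3*(I*√2 + (6*s + 0)) = -3*(I*√2 + 6*s) = -3*(6*s + I*√2) = -18*s - 3*I*√2)
Q(G, j) = 6*G (Q(G, j) = G*6 = 6*G)
(o(2) - 1*(-11))*(Q(12, 12) + B(-8)) = ((-18*2 - 3*I*√2) - 1*(-11))*(6*12 - 9*(-8)) = ((-36 - 3*I*√2) + 11)*(72 + 72) = (-25 - 3*I*√2)*144 = -3600 - 432*I*√2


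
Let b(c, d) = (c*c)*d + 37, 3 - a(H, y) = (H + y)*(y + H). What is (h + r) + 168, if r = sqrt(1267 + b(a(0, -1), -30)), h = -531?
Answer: -363 + 4*sqrt(74) ≈ -328.59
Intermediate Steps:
a(H, y) = 3 - (H + y)**2 (a(H, y) = 3 - (H + y)*(y + H) = 3 - (H + y)*(H + y) = 3 - (H + y)**2)
b(c, d) = 37 + d*c**2 (b(c, d) = c**2*d + 37 = d*c**2 + 37 = 37 + d*c**2)
r = 4*sqrt(74) (r = sqrt(1267 + (37 - 30*(3 - (0 - 1)**2)**2)) = sqrt(1267 + (37 - 30*(3 - 1*(-1)**2)**2)) = sqrt(1267 + (37 - 30*(3 - 1*1)**2)) = sqrt(1267 + (37 - 30*(3 - 1)**2)) = sqrt(1267 + (37 - 30*2**2)) = sqrt(1267 + (37 - 30*4)) = sqrt(1267 + (37 - 120)) = sqrt(1267 - 83) = sqrt(1184) = 4*sqrt(74) ≈ 34.409)
(h + r) + 168 = (-531 + 4*sqrt(74)) + 168 = -363 + 4*sqrt(74)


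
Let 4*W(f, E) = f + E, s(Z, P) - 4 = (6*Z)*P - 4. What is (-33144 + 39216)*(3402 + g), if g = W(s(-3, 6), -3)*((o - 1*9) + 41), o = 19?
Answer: 12063546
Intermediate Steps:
s(Z, P) = 6*P*Z (s(Z, P) = 4 + ((6*Z)*P - 4) = 4 + (6*P*Z - 4) = 4 + (-4 + 6*P*Z) = 6*P*Z)
W(f, E) = E/4 + f/4 (W(f, E) = (f + E)/4 = (E + f)/4 = E/4 + f/4)
g = -5661/4 (g = ((¼)*(-3) + (6*6*(-3))/4)*((19 - 1*9) + 41) = (-¾ + (¼)*(-108))*((19 - 9) + 41) = (-¾ - 27)*(10 + 41) = -111/4*51 = -5661/4 ≈ -1415.3)
(-33144 + 39216)*(3402 + g) = (-33144 + 39216)*(3402 - 5661/4) = 6072*(7947/4) = 12063546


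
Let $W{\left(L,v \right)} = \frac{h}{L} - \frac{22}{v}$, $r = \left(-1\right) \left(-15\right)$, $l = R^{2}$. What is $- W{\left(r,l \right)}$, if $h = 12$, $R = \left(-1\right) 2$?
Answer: $\frac{47}{10} \approx 4.7$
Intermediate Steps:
$R = -2$
$l = 4$ ($l = \left(-2\right)^{2} = 4$)
$r = 15$
$W{\left(L,v \right)} = - \frac{22}{v} + \frac{12}{L}$ ($W{\left(L,v \right)} = \frac{12}{L} - \frac{22}{v} = - \frac{22}{v} + \frac{12}{L}$)
$- W{\left(r,l \right)} = - (- \frac{22}{4} + \frac{12}{15}) = - (\left(-22\right) \frac{1}{4} + 12 \cdot \frac{1}{15}) = - (- \frac{11}{2} + \frac{4}{5}) = \left(-1\right) \left(- \frac{47}{10}\right) = \frac{47}{10}$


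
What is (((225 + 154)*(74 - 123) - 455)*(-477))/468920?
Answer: 4537701/234460 ≈ 19.354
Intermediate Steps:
(((225 + 154)*(74 - 123) - 455)*(-477))/468920 = ((379*(-49) - 455)*(-477))*(1/468920) = ((-18571 - 455)*(-477))*(1/468920) = -19026*(-477)*(1/468920) = 9075402*(1/468920) = 4537701/234460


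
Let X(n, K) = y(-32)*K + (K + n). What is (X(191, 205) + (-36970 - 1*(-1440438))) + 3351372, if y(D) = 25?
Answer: 4760361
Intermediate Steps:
X(n, K) = n + 26*K (X(n, K) = 25*K + (K + n) = n + 26*K)
(X(191, 205) + (-36970 - 1*(-1440438))) + 3351372 = ((191 + 26*205) + (-36970 - 1*(-1440438))) + 3351372 = ((191 + 5330) + (-36970 + 1440438)) + 3351372 = (5521 + 1403468) + 3351372 = 1408989 + 3351372 = 4760361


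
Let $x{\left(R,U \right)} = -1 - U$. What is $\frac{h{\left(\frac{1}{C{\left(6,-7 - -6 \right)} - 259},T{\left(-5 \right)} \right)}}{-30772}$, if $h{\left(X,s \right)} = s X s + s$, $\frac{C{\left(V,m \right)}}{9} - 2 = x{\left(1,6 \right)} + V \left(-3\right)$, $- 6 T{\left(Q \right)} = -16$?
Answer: $- \frac{1390}{16132221} \approx -8.6163 \cdot 10^{-5}$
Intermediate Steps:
$T{\left(Q \right)} = \frac{8}{3}$ ($T{\left(Q \right)} = \left(- \frac{1}{6}\right) \left(-16\right) = \frac{8}{3}$)
$C{\left(V,m \right)} = -45 - 27 V$ ($C{\left(V,m \right)} = 18 + 9 \left(\left(-1 - 6\right) + V \left(-3\right)\right) = 18 + 9 \left(\left(-1 - 6\right) - 3 V\right) = 18 + 9 \left(-7 - 3 V\right) = 18 - \left(63 + 27 V\right) = -45 - 27 V$)
$h{\left(X,s \right)} = s + X s^{2}$ ($h{\left(X,s \right)} = X s^{2} + s = s + X s^{2}$)
$\frac{h{\left(\frac{1}{C{\left(6,-7 - -6 \right)} - 259},T{\left(-5 \right)} \right)}}{-30772} = \frac{\frac{8}{3} \left(1 + \frac{1}{\left(-45 - 162\right) - 259} \cdot \frac{8}{3}\right)}{-30772} = \frac{8 \left(1 + \frac{1}{\left(-45 - 162\right) - 259} \cdot \frac{8}{3}\right)}{3} \left(- \frac{1}{30772}\right) = \frac{8 \left(1 + \frac{1}{-207 - 259} \cdot \frac{8}{3}\right)}{3} \left(- \frac{1}{30772}\right) = \frac{8 \left(1 + \frac{1}{-466} \cdot \frac{8}{3}\right)}{3} \left(- \frac{1}{30772}\right) = \frac{8 \left(1 - \frac{4}{699}\right)}{3} \left(- \frac{1}{30772}\right) = \frac{8}{3} \cdot \frac{695}{699} \left(- \frac{1}{30772}\right) = \frac{5560}{2097} \left(- \frac{1}{30772}\right) = - \frac{1390}{16132221}$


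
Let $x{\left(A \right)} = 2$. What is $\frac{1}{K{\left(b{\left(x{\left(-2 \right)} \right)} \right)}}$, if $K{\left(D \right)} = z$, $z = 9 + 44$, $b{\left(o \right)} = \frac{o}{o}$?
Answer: $\frac{1}{53} \approx 0.018868$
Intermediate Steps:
$b{\left(o \right)} = 1$
$z = 53$
$K{\left(D \right)} = 53$
$\frac{1}{K{\left(b{\left(x{\left(-2 \right)} \right)} \right)}} = \frac{1}{53}$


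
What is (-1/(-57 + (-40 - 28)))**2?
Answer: 1/15625 ≈ 6.4000e-5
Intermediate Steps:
(-1/(-57 + (-40 - 28)))**2 = (-1/(-57 - 68))**2 = (-1/(-125))**2 = (-1*(-1/125))**2 = (1/125)**2 = 1/15625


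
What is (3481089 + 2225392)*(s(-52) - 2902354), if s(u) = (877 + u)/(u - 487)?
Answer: -811549597843501/49 ≈ -1.6562e+13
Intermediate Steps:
s(u) = (877 + u)/(-487 + u)
(3481089 + 2225392)*(s(-52) - 2902354) = (3481089 + 2225392)*((877 - 52)/(-487 - 52) - 2902354) = 5706481*(825/(-539) - 2902354) = 5706481*(-1/539*825 - 2902354) = 5706481*(-75/49 - 2902354) = 5706481*(-142215421/49) = -811549597843501/49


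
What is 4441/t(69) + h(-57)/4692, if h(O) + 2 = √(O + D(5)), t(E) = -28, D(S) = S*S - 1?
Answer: -5209307/32844 + I*√33/4692 ≈ -158.61 + 0.0012243*I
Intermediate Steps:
D(S) = -1 + S² (D(S) = S² - 1 = -1 + S²)
h(O) = -2 + √(24 + O) (h(O) = -2 + √(O + (-1 + 5²)) = -2 + √(O + (-1 + 25)) = -2 + √(O + 24) = -2 + √(24 + O))
4441/t(69) + h(-57)/4692 = 4441/(-28) + (-2 + √(24 - 57))/4692 = 4441*(-1/28) + (-2 + √(-33))*(1/4692) = -4441/28 + (-2 + I*√33)*(1/4692) = -4441/28 + (-1/2346 + I*√33/4692) = -5209307/32844 + I*√33/4692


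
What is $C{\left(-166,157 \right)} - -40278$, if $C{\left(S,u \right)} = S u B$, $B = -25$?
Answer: $691828$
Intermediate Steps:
$C{\left(S,u \right)} = - 25 S u$ ($C{\left(S,u \right)} = S u \left(-25\right) = - 25 S u$)
$C{\left(-166,157 \right)} - -40278 = \left(-25\right) \left(-166\right) 157 - -40278 = 651550 + 40278 = 691828$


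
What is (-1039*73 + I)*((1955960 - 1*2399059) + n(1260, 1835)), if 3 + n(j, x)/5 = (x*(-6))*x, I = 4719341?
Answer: -471128269724816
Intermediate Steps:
n(j, x) = -15 - 30*x**2 (n(j, x) = -15 + 5*((x*(-6))*x) = -15 + 5*((-6*x)*x) = -15 + 5*(-6*x**2) = -15 - 30*x**2)
(-1039*73 + I)*((1955960 - 1*2399059) + n(1260, 1835)) = (-1039*73 + 4719341)*((1955960 - 1*2399059) + (-15 - 30*1835**2)) = (-75847 + 4719341)*((1955960 - 2399059) + (-15 - 30*3367225)) = 4643494*(-443099 + (-15 - 101016750)) = 4643494*(-443099 - 101016765) = 4643494*(-101459864) = -471128269724816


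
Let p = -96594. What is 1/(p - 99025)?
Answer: -1/195619 ≈ -5.1120e-6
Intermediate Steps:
1/(p - 99025) = 1/(-96594 - 99025) = 1/(-195619) = -1/195619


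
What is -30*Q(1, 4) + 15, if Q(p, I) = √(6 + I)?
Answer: 15 - 30*√10 ≈ -79.868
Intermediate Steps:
-30*Q(1, 4) + 15 = -30*√(6 + 4) + 15 = -30*√10 + 15 = 15 - 30*√10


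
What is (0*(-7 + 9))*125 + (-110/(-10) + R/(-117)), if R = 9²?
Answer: 134/13 ≈ 10.308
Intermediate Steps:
R = 81
(0*(-7 + 9))*125 + (-110/(-10) + R/(-117)) = (0*(-7 + 9))*125 + (-110/(-10) + 81/(-117)) = (0*2)*125 + (-110*(-⅒) + 81*(-1/117)) = 0*125 + (11 - 9/13) = 0 + 134/13 = 134/13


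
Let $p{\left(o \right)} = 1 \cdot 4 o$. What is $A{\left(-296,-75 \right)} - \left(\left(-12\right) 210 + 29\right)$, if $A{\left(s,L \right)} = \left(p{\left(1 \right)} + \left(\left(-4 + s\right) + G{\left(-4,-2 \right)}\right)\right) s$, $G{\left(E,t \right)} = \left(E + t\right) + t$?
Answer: $92475$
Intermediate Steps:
$G{\left(E,t \right)} = E + 2 t$
$p{\left(o \right)} = 4 o$
$A{\left(s,L \right)} = s \left(-8 + s\right)$ ($A{\left(s,L \right)} = \left(4 \cdot 1 + \left(\left(-4 + s\right) + \left(-4 + 2 \left(-2\right)\right)\right)\right) s = \left(4 + \left(\left(-4 + s\right) - 8\right)\right) s = \left(4 + \left(-12 + s\right)\right) s = \left(-8 + s\right) s = s \left(-8 + s\right)$)
$A{\left(-296,-75 \right)} - \left(\left(-12\right) 210 + 29\right) = - 296 \left(-8 - 296\right) - \left(\left(-12\right) 210 + 29\right) = \left(-296\right) \left(-304\right) - \left(-2520 + 29\right) = 89984 - -2491 = 89984 + 2491 = 92475$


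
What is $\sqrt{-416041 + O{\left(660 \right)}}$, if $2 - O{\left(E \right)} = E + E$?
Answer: $i \sqrt{417359} \approx 646.03 i$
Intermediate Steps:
$O{\left(E \right)} = 2 - 2 E$ ($O{\left(E \right)} = 2 - \left(E + E\right) = 2 - 2 E$)
$\sqrt{-416041 + O{\left(660 \right)}} = \sqrt{-416041 + \left(2 - 1320\right)} = \sqrt{-416041 - 1318} = \sqrt{-417359} = i \sqrt{417359}$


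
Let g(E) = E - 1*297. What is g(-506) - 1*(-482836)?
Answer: 482033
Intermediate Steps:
g(E) = -297 + E (g(E) = E - 297 = -297 + E)
g(-506) - 1*(-482836) = (-297 - 506) - 1*(-482836) = -803 + 482836 = 482033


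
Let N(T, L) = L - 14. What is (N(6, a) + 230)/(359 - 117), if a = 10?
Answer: 113/121 ≈ 0.93388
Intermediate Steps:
N(T, L) = -14 + L
(N(6, a) + 230)/(359 - 117) = ((-14 + 10) + 230)/(359 - 117) = (-4 + 230)/242 = 226*(1/242) = 113/121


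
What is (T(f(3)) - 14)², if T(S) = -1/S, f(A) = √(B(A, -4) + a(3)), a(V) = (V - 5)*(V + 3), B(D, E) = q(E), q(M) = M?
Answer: (56 - I)²/16 ≈ 195.94 - 7.0*I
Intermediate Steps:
B(D, E) = E
a(V) = (-5 + V)*(3 + V)
f(A) = 4*I (f(A) = √(-4 + (-15 + 3² - 2*3)) = √(-4 + (-15 + 9 - 6)) = √(-4 - 12) = √(-16) = 4*I)
(T(f(3)) - 14)² = (-1/(4*I) - 14)² = (-(-1)*I/4 - 14)² = (I/4 - 14)² = (-14 + I/4)²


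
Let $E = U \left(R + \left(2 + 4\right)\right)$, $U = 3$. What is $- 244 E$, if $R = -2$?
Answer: $-2928$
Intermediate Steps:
$E = 12$ ($E = 3 \left(-2 + \left(2 + 4\right)\right) = 3 \left(-2 + 6\right) = 3 \cdot 4 = 12$)
$- 244 E = \left(-244\right) 12 = -2928$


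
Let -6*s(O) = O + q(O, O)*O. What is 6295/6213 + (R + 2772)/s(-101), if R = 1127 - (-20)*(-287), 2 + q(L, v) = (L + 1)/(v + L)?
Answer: 22983281/105621 ≈ 217.60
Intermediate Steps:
q(L, v) = -2 + (1 + L)/(L + v) (q(L, v) = -2 + (L + 1)/(v + L) = -2 + (1 + L)/(L + v))
R = -4613 (R = 1127 - 1*5740 = 1127 - 5740 = -4613)
s(O) = -1/12 + O/12 (s(O) = -(O + ((1 - O - 2*O)/(O + O))*O)/6 = -(O + ((1 - 3*O)/((2*O)))*O)/6 = -(O + ((1/(2*O))*(1 - 3*O))*O)/6 = -(O + ((1 - 3*O)/(2*O))*O)/6 = -(O + (1/2 - 3*O/2))/6 = -(1/2 - O/2)/6 = -1/12 + O/12)
6295/6213 + (R + 2772)/s(-101) = 6295/6213 + (-4613 + 2772)/(-1/12 + (1/12)*(-101)) = 6295*(1/6213) - 1841/(-1/12 - 101/12) = 6295/6213 - 1841/(-17/2) = 6295/6213 - 1841*(-2/17) = 6295/6213 + 3682/17 = 22983281/105621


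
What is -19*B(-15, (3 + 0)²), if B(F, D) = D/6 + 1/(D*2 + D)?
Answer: -1577/54 ≈ -29.204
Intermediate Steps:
B(F, D) = 1/(3*D) + D/6 (B(F, D) = D*(⅙) + 1/(2*D + D) = D/6 + 1/(3*D) = 1/(3*D) + D/6)
-19*B(-15, (3 + 0)²) = -19*(2 + ((3 + 0)²)²)/(6*((3 + 0)²)) = -19*(2 + (3²)²)/(6*(3²)) = -19*(2 + 9²)/(6*9) = -19*(2 + 81)/(6*9) = -19*83/(6*9) = -19*83/54 = -1577/54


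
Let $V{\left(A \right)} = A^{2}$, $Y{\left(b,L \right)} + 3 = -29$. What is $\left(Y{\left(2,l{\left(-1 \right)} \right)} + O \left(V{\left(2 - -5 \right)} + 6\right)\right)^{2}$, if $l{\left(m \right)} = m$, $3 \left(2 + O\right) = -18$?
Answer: $222784$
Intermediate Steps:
$O = -8$ ($O = -2 + \frac{1}{3} \left(-18\right) = -2 - 6 = -8$)
$Y{\left(b,L \right)} = -32$ ($Y{\left(b,L \right)} = -3 - 29 = -32$)
$\left(Y{\left(2,l{\left(-1 \right)} \right)} + O \left(V{\left(2 - -5 \right)} + 6\right)\right)^{2} = \left(-32 - 8 \left(\left(2 - -5\right)^{2} + 6\right)\right)^{2} = \left(-32 - 8 \left(\left(2 + 5\right)^{2} + 6\right)\right)^{2} = \left(-32 - 8 \left(7^{2} + 6\right)\right)^{2} = \left(-32 - 8 \left(49 + 6\right)\right)^{2} = \left(-32 - 440\right)^{2} = \left(-472\right)^{2} = 222784$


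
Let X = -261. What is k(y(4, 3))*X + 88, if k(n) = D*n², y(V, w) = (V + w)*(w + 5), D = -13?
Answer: 10640536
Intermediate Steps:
y(V, w) = (5 + w)*(V + w) (y(V, w) = (V + w)*(5 + w) = (5 + w)*(V + w))
k(n) = -13*n²
k(y(4, 3))*X + 88 = -13*(3² + 5*4 + 5*3 + 4*3)²*(-261) + 88 = -13*(9 + 20 + 15 + 12)²*(-261) + 88 = -13*56²*(-261) + 88 = -13*3136*(-261) + 88 = -40768*(-261) + 88 = 10640448 + 88 = 10640536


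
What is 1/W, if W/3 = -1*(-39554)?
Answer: 1/118662 ≈ 8.4273e-6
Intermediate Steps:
W = 118662 (W = 3*(-1*(-39554)) = 3*39554 = 118662)
1/W = 1/118662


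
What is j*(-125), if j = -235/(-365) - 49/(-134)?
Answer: -1234375/9782 ≈ -126.19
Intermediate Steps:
j = 9875/9782 (j = -235*(-1/365) - 49*(-1/134) = 47/73 + 49/134 = 9875/9782 ≈ 1.0095)
j*(-125) = (9875/9782)*(-125) = -1234375/9782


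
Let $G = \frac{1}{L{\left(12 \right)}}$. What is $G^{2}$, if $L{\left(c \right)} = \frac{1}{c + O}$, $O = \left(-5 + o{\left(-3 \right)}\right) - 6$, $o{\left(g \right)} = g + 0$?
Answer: $4$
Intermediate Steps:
$o{\left(g \right)} = g$
$O = -14$ ($O = \left(-5 - 3\right) - 6 = -8 - 6 = -14$)
$L{\left(c \right)} = \frac{1}{-14 + c}$ ($L{\left(c \right)} = \frac{1}{c - 14} = \frac{1}{-14 + c}$)
$G = -2$ ($G = \frac{1}{\frac{1}{-14 + 12}} = \frac{1}{\frac{1}{-2}} = \frac{1}{- \frac{1}{2}} = -2$)
$G^{2} = \left(-2\right)^{2} = 4$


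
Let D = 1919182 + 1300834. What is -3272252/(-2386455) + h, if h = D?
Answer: 7684426555532/2386455 ≈ 3.2200e+6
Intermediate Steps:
D = 3220016
h = 3220016
-3272252/(-2386455) + h = -3272252/(-2386455) + 3220016 = -3272252*(-1/2386455) + 3220016 = 3272252/2386455 + 3220016 = 7684426555532/2386455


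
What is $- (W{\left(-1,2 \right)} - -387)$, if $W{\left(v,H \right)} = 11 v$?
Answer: $-376$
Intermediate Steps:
$- (W{\left(-1,2 \right)} - -387) = - (11 \left(-1\right) - -387) = - (-11 + 387) = \left(-1\right) 376 = -376$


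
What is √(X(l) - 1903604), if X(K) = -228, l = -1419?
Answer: 2*I*√475958 ≈ 1379.8*I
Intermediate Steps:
√(X(l) - 1903604) = √(-228 - 1903604) = √(-1903832) = 2*I*√475958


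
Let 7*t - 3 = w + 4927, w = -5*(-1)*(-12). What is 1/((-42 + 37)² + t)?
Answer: 7/5045 ≈ 0.0013875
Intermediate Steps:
w = -60 (w = 5*(-12) = -60)
t = 4870/7 (t = 3/7 + (-60 + 4927)/7 = 3/7 + (⅐)*4867 = 3/7 + 4867/7 = 4870/7 ≈ 695.71)
1/((-42 + 37)² + t) = 1/((-42 + 37)² + 4870/7) = 1/((-5)² + 4870/7) = 1/(25 + 4870/7) = 1/(5045/7) = 7/5045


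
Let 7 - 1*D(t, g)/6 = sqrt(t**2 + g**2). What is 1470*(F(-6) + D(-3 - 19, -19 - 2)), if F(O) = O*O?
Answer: 114660 - 44100*sqrt(37) ≈ -1.5359e+5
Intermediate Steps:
F(O) = O**2
D(t, g) = 42 - 6*sqrt(g**2 + t**2) (D(t, g) = 42 - 6*sqrt(t**2 + g**2) = 42 - 6*sqrt(g**2 + t**2))
1470*(F(-6) + D(-3 - 19, -19 - 2)) = 1470*((-6)**2 + (42 - 6*sqrt((-19 - 2)**2 + (-3 - 19)**2))) = 1470*(36 + (42 - 6*sqrt((-21)**2 + (-22)**2))) = 1470*(36 + (42 - 6*sqrt(441 + 484))) = 1470*(36 + (42 - 30*sqrt(37))) = 1470*(78 - 30*sqrt(37)) = 114660 - 44100*sqrt(37)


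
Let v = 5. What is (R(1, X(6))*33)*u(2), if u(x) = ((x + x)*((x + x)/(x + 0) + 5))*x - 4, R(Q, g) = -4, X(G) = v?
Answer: -6864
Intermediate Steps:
X(G) = 5
u(x) = -4 + 14*x² (u(x) = ((2*x)*((2*x)/x + 5))*x - 4 = ((2*x)*(2 + 5))*x - 4 = ((2*x)*7)*x - 4 = (14*x)*x - 4 = 14*x² - 4 = -4 + 14*x²)
(R(1, X(6))*33)*u(2) = (-4*33)*(-4 + 14*2²) = -132*(-4 + 14*4) = -132*(-4 + 56) = -132*52 = -6864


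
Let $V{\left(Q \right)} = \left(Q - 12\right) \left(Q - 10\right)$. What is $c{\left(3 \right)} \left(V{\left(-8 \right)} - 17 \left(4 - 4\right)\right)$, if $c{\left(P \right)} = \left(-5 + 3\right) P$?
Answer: $-2160$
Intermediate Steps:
$V{\left(Q \right)} = \left(-12 + Q\right) \left(-10 + Q\right)$
$c{\left(P \right)} = - 2 P$
$c{\left(3 \right)} \left(V{\left(-8 \right)} - 17 \left(4 - 4\right)\right) = \left(-2\right) 3 \left(\left(120 + \left(-8\right)^{2} - -176\right) - 17 \left(4 - 4\right)\right) = - 6 \left(\left(120 + 64 + 176\right) - 0\right) = - 6 \left(360 + 0\right) = \left(-6\right) 360 = -2160$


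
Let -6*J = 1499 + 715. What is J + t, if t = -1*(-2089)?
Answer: 1720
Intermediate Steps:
t = 2089
J = -369 (J = -(1499 + 715)/6 = -⅙*2214 = -369)
J + t = -369 + 2089 = 1720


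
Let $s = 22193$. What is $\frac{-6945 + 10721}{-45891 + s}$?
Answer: $- \frac{1888}{11849} \approx -0.15934$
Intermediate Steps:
$\frac{-6945 + 10721}{-45891 + s} = \frac{-6945 + 10721}{-45891 + 22193} = \frac{3776}{-23698} = 3776 \left(- \frac{1}{23698}\right) = - \frac{1888}{11849}$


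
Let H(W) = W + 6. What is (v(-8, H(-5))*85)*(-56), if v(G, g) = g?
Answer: -4760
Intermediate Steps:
H(W) = 6 + W
(v(-8, H(-5))*85)*(-56) = ((6 - 5)*85)*(-56) = (1*85)*(-56) = 85*(-56) = -4760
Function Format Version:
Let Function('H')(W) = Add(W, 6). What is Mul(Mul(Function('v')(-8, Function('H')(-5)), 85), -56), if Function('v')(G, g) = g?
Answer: -4760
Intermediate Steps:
Function('H')(W) = Add(6, W)
Mul(Mul(Function('v')(-8, Function('H')(-5)), 85), -56) = Mul(Mul(Add(6, -5), 85), -56) = Mul(Mul(1, 85), -56) = Mul(85, -56) = -4760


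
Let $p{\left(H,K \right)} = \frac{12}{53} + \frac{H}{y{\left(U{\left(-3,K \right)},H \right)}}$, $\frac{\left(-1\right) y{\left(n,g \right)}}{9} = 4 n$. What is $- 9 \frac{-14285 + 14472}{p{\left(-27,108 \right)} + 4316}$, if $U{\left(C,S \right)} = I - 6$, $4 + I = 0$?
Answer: $- \frac{3567960}{9150241} \approx -0.38993$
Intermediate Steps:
$I = -4$ ($I = -4 + 0 = -4$)
$U{\left(C,S \right)} = -10$ ($U{\left(C,S \right)} = -4 - 6 = -10$)
$y{\left(n,g \right)} = - 36 n$ ($y{\left(n,g \right)} = - 9 \cdot 4 n = - 36 n$)
$p{\left(H,K \right)} = \frac{12}{53} + \frac{H}{360}$ ($p{\left(H,K \right)} = \frac{12}{53} + \frac{H}{\left(-36\right) \left(-10\right)} = 12 \cdot \frac{1}{53} + \frac{H}{360} = \frac{12}{53} + H \frac{1}{360} = \frac{12}{53} + \frac{H}{360}$)
$- 9 \frac{-14285 + 14472}{p{\left(-27,108 \right)} + 4316} = - 9 \frac{-14285 + 14472}{\left(\frac{12}{53} + \frac{1}{360} \left(-27\right)\right) + 4316} = - 9 \frac{187}{\left(\frac{12}{53} - \frac{3}{40}\right) + 4316} = - 9 \frac{187}{\frac{321}{2120} + 4316} = - 9 \frac{187}{\frac{9150241}{2120}} = - 9 \cdot 187 \cdot \frac{2120}{9150241} = \left(-9\right) \frac{396440}{9150241} = - \frac{3567960}{9150241}$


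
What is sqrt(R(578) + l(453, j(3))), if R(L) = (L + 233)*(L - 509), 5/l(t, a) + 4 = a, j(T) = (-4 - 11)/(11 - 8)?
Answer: sqrt(503626)/3 ≈ 236.56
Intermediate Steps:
j(T) = -5 (j(T) = -15/3 = -15*1/3 = -5)
l(t, a) = 5/(-4 + a)
R(L) = (-509 + L)*(233 + L) (R(L) = (233 + L)*(-509 + L) = (-509 + L)*(233 + L))
sqrt(R(578) + l(453, j(3))) = sqrt((-118597 + 578**2 - 276*578) + 5/(-4 - 5)) = sqrt((-118597 + 334084 - 159528) + 5/(-9)) = sqrt(55959 + 5*(-1/9)) = sqrt(55959 - 5/9) = sqrt(503626/9) = sqrt(503626)/3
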